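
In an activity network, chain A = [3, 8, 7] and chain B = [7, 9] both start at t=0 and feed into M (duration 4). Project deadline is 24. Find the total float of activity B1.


Forward pass: ES(B1) = sum of predecessors on chain B = 0
EF = ES + duration = 0 + 7 = 7
Backward pass: LF(M) = deadline = 24; LS(M) = 24 - 4 = 20
LF(B1) = LS(M) - sum(successors on chain B) = 20 - 9 = 11
LS = LF - duration = 11 - 7 = 4
Total float = LS - ES = 4 - 0 = 4

4


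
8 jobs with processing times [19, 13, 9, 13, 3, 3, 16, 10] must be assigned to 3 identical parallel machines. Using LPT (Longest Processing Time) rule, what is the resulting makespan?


Sort jobs in decreasing order (LPT): [19, 16, 13, 13, 10, 9, 3, 3]
Assign each job to the least loaded machine:
  Machine 1: jobs [19, 9], load = 28
  Machine 2: jobs [16, 10, 3], load = 29
  Machine 3: jobs [13, 13, 3], load = 29
Makespan = max load = 29

29


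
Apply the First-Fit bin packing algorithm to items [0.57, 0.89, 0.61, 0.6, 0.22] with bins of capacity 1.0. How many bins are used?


Place items sequentially using First-Fit:
  Item 0.57 -> new Bin 1
  Item 0.89 -> new Bin 2
  Item 0.61 -> new Bin 3
  Item 0.6 -> new Bin 4
  Item 0.22 -> Bin 1 (now 0.79)
Total bins used = 4

4


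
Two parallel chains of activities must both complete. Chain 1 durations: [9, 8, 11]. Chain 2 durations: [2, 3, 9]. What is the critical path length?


Path A total = 9 + 8 + 11 = 28
Path B total = 2 + 3 + 9 = 14
Critical path = longest path = max(28, 14) = 28

28


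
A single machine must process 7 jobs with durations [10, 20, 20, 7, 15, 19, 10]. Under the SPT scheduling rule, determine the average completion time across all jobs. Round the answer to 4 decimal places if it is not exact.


Sort jobs by processing time (SPT order): [7, 10, 10, 15, 19, 20, 20]
Compute completion times sequentially:
  Job 1: processing = 7, completes at 7
  Job 2: processing = 10, completes at 17
  Job 3: processing = 10, completes at 27
  Job 4: processing = 15, completes at 42
  Job 5: processing = 19, completes at 61
  Job 6: processing = 20, completes at 81
  Job 7: processing = 20, completes at 101
Sum of completion times = 336
Average completion time = 336/7 = 48.0

48.0


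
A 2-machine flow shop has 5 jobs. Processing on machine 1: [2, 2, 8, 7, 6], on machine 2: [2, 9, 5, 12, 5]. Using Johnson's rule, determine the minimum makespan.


Apply Johnson's rule:
  Group 1 (a <= b): [(1, 2, 2), (2, 2, 9), (4, 7, 12)]
  Group 2 (a > b): [(3, 8, 5), (5, 6, 5)]
Optimal job order: [1, 2, 4, 3, 5]
Schedule:
  Job 1: M1 done at 2, M2 done at 4
  Job 2: M1 done at 4, M2 done at 13
  Job 4: M1 done at 11, M2 done at 25
  Job 3: M1 done at 19, M2 done at 30
  Job 5: M1 done at 25, M2 done at 35
Makespan = 35

35


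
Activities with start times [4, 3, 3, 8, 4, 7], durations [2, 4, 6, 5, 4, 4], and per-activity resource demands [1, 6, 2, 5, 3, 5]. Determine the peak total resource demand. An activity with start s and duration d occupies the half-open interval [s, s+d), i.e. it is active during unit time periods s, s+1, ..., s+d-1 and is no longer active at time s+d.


Each activity i is active on [start_i, start_i + duration_i).
Compute total resource usage per time slot:
  t=0: active resources = [], total = 0
  t=1: active resources = [], total = 0
  t=2: active resources = [], total = 0
  t=3: active resources = [6, 2], total = 8
  t=4: active resources = [1, 6, 2, 3], total = 12
  t=5: active resources = [1, 6, 2, 3], total = 12
  t=6: active resources = [6, 2, 3], total = 11
  t=7: active resources = [2, 3, 5], total = 10
  t=8: active resources = [2, 5, 5], total = 12
  t=9: active resources = [5, 5], total = 10
  t=10: active resources = [5, 5], total = 10
  t=11: active resources = [5], total = 5
  t=12: active resources = [5], total = 5
Peak resource demand = 12

12


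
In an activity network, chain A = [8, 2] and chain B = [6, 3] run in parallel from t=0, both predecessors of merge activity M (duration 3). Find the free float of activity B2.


ES(B2) = sum of predecessors on chain B = 6
EF(B2) = ES + duration = 6 + 3 = 9
Successor of B2 is M. ES(M) = max(sum(A), sum(B)) = max(10, 9) = 10
Free float = ES(successor) - EF(current) = 10 - 9 = 1

1


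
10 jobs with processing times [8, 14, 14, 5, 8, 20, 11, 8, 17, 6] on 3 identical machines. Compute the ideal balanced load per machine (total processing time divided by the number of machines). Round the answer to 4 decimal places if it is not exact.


Total processing time = 8 + 14 + 14 + 5 + 8 + 20 + 11 + 8 + 17 + 6 = 111
Number of machines = 3
Ideal balanced load = 111 / 3 = 37.0

37.0


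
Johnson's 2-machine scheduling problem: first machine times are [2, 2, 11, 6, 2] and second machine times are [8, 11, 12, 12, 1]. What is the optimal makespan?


Apply Johnson's rule:
  Group 1 (a <= b): [(1, 2, 8), (2, 2, 11), (4, 6, 12), (3, 11, 12)]
  Group 2 (a > b): [(5, 2, 1)]
Optimal job order: [1, 2, 4, 3, 5]
Schedule:
  Job 1: M1 done at 2, M2 done at 10
  Job 2: M1 done at 4, M2 done at 21
  Job 4: M1 done at 10, M2 done at 33
  Job 3: M1 done at 21, M2 done at 45
  Job 5: M1 done at 23, M2 done at 46
Makespan = 46

46


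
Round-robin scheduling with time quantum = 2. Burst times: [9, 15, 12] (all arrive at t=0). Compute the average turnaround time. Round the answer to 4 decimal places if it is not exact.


Time quantum = 2
Execution trace:
  J1 runs 2 units, time = 2
  J2 runs 2 units, time = 4
  J3 runs 2 units, time = 6
  J1 runs 2 units, time = 8
  J2 runs 2 units, time = 10
  J3 runs 2 units, time = 12
  J1 runs 2 units, time = 14
  J2 runs 2 units, time = 16
  J3 runs 2 units, time = 18
  J1 runs 2 units, time = 20
  J2 runs 2 units, time = 22
  J3 runs 2 units, time = 24
  J1 runs 1 units, time = 25
  J2 runs 2 units, time = 27
  J3 runs 2 units, time = 29
  J2 runs 2 units, time = 31
  J3 runs 2 units, time = 33
  J2 runs 2 units, time = 35
  J2 runs 1 units, time = 36
Finish times: [25, 36, 33]
Average turnaround = 94/3 = 31.3333

31.3333


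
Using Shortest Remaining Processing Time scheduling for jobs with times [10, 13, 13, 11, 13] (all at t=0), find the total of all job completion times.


Since all jobs arrive at t=0, SRPT equals SPT ordering.
SPT order: [10, 11, 13, 13, 13]
Completion times:
  Job 1: p=10, C=10
  Job 2: p=11, C=21
  Job 3: p=13, C=34
  Job 4: p=13, C=47
  Job 5: p=13, C=60
Total completion time = 10 + 21 + 34 + 47 + 60 = 172

172


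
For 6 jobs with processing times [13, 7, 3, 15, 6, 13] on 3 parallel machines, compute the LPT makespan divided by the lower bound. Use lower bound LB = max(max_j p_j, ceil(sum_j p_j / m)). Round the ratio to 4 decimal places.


LPT order: [15, 13, 13, 7, 6, 3]
Machine loads after assignment: [18, 20, 19]
LPT makespan = 20
Lower bound = max(max_job, ceil(total/3)) = max(15, 19) = 19
Ratio = 20 / 19 = 1.0526

1.0526


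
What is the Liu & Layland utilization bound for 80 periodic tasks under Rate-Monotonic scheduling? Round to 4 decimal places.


Compute 2^(1/80) = 1.0087019838
Subtract 1: 1.0087019838 - 1 = 0.0087019838
Multiply by n: 80 * 0.0087019838 = 0.6961587040
Round to 4 dp: 0.6962

0.6962


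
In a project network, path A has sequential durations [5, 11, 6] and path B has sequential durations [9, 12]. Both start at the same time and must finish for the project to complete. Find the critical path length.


Path A total = 5 + 11 + 6 = 22
Path B total = 9 + 12 = 21
Critical path = longest path = max(22, 21) = 22

22


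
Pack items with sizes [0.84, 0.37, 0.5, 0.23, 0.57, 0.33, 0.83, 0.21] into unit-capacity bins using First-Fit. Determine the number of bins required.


Place items sequentially using First-Fit:
  Item 0.84 -> new Bin 1
  Item 0.37 -> new Bin 2
  Item 0.5 -> Bin 2 (now 0.87)
  Item 0.23 -> new Bin 3
  Item 0.57 -> Bin 3 (now 0.8)
  Item 0.33 -> new Bin 4
  Item 0.83 -> new Bin 5
  Item 0.21 -> Bin 4 (now 0.54)
Total bins used = 5

5


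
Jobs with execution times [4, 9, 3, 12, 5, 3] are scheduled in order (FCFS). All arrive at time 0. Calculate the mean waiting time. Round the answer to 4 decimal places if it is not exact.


FCFS order (as given): [4, 9, 3, 12, 5, 3]
Waiting times:
  Job 1: wait = 0
  Job 2: wait = 4
  Job 3: wait = 13
  Job 4: wait = 16
  Job 5: wait = 28
  Job 6: wait = 33
Sum of waiting times = 94
Average waiting time = 94/6 = 15.6667

15.6667


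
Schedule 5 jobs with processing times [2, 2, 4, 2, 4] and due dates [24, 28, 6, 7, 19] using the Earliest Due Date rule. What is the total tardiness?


Sort by due date (EDD order): [(4, 6), (2, 7), (4, 19), (2, 24), (2, 28)]
Compute completion times and tardiness:
  Job 1: p=4, d=6, C=4, tardiness=max(0,4-6)=0
  Job 2: p=2, d=7, C=6, tardiness=max(0,6-7)=0
  Job 3: p=4, d=19, C=10, tardiness=max(0,10-19)=0
  Job 4: p=2, d=24, C=12, tardiness=max(0,12-24)=0
  Job 5: p=2, d=28, C=14, tardiness=max(0,14-28)=0
Total tardiness = 0

0


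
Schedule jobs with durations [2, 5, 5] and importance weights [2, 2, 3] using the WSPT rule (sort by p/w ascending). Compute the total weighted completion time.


Compute p/w ratios and sort ascending (WSPT): [(2, 2), (5, 3), (5, 2)]
Compute weighted completion times:
  Job (p=2,w=2): C=2, w*C=2*2=4
  Job (p=5,w=3): C=7, w*C=3*7=21
  Job (p=5,w=2): C=12, w*C=2*12=24
Total weighted completion time = 49

49


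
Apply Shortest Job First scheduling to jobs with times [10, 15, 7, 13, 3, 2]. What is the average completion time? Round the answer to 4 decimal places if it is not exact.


SJF order (ascending): [2, 3, 7, 10, 13, 15]
Completion times:
  Job 1: burst=2, C=2
  Job 2: burst=3, C=5
  Job 3: burst=7, C=12
  Job 4: burst=10, C=22
  Job 5: burst=13, C=35
  Job 6: burst=15, C=50
Average completion = 126/6 = 21.0

21.0


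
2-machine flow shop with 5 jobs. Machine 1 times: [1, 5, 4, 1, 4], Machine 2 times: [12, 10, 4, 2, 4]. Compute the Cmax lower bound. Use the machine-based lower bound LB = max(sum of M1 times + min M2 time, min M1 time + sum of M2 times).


LB1 = sum(M1 times) + min(M2 times) = 15 + 2 = 17
LB2 = min(M1 times) + sum(M2 times) = 1 + 32 = 33
Lower bound = max(LB1, LB2) = max(17, 33) = 33

33


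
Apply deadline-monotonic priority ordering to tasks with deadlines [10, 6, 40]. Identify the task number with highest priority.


Sort tasks by relative deadline (ascending):
  Task 2: deadline = 6
  Task 1: deadline = 10
  Task 3: deadline = 40
Priority order (highest first): [2, 1, 3]
Highest priority task = 2

2


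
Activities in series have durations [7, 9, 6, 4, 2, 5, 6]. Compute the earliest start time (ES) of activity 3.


Activity 3 starts after activities 1 through 2 complete.
Predecessor durations: [7, 9]
ES = 7 + 9 = 16

16


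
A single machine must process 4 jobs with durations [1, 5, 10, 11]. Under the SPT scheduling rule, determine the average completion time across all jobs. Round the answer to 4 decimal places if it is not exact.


Sort jobs by processing time (SPT order): [1, 5, 10, 11]
Compute completion times sequentially:
  Job 1: processing = 1, completes at 1
  Job 2: processing = 5, completes at 6
  Job 3: processing = 10, completes at 16
  Job 4: processing = 11, completes at 27
Sum of completion times = 50
Average completion time = 50/4 = 12.5

12.5


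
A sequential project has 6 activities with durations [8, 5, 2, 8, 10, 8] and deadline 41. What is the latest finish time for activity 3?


LF(activity 3) = deadline - sum of successor durations
Successors: activities 4 through 6 with durations [8, 10, 8]
Sum of successor durations = 26
LF = 41 - 26 = 15

15


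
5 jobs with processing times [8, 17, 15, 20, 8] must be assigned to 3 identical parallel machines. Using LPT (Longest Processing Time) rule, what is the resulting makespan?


Sort jobs in decreasing order (LPT): [20, 17, 15, 8, 8]
Assign each job to the least loaded machine:
  Machine 1: jobs [20], load = 20
  Machine 2: jobs [17, 8], load = 25
  Machine 3: jobs [15, 8], load = 23
Makespan = max load = 25

25


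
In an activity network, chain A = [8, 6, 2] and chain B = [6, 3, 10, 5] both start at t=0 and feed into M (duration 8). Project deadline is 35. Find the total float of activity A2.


Forward pass: ES(A2) = sum of predecessors on chain A = 8
EF = ES + duration = 8 + 6 = 14
Backward pass: LF(M) = deadline = 35; LS(M) = 35 - 8 = 27
LF(A2) = LS(M) - sum(successors on chain A) = 27 - 2 = 25
LS = LF - duration = 25 - 6 = 19
Total float = LS - ES = 19 - 8 = 11

11


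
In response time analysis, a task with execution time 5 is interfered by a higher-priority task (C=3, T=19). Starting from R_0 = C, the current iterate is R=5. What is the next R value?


R_next = C + ceil(R_prev / T_hp) * C_hp
ceil(5 / 19) = ceil(0.2632) = 1
Interference = 1 * 3 = 3
R_next = 5 + 3 = 8

8


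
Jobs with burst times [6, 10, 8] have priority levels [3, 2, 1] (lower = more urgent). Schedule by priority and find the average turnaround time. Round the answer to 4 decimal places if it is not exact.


Sort by priority (ascending = highest first):
Order: [(1, 8), (2, 10), (3, 6)]
Completion times:
  Priority 1, burst=8, C=8
  Priority 2, burst=10, C=18
  Priority 3, burst=6, C=24
Average turnaround = 50/3 = 16.6667

16.6667


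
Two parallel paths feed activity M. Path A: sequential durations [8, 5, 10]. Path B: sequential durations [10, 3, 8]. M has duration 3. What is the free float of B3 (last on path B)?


ES(B3) = sum of predecessors on chain B = 13
EF(B3) = ES + duration = 13 + 8 = 21
Successor of B3 is M. ES(M) = max(sum(A), sum(B)) = max(23, 21) = 23
Free float = ES(successor) - EF(current) = 23 - 21 = 2

2


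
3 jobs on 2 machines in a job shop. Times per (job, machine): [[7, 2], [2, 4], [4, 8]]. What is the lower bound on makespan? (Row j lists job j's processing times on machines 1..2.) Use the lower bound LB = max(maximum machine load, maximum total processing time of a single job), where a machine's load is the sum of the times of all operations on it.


Machine loads:
  Machine 1: 7 + 2 + 4 = 13
  Machine 2: 2 + 4 + 8 = 14
Max machine load = 14
Job totals:
  Job 1: 9
  Job 2: 6
  Job 3: 12
Max job total = 12
Lower bound = max(14, 12) = 14

14


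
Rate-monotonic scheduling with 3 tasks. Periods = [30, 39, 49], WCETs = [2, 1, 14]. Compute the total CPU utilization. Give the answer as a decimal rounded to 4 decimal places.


Compute individual utilizations (exact fractions):
  Task 1: C/T = 2/30 = 1/15 (approx. 0.0667)
  Task 2: C/T = 1/39 (approx. 0.0256)
  Task 3: C/T = 14/49 = 2/7 (approx. 0.2857)
Total utilization U = 1/15 + 1/39 + 2/7 = 172/455
Rounded to 4 decimal places: U = 0.3780
RM (Liu & Layland) bound for 3 tasks = 0.779763; compare with U = 172/455 (approx. 0.378022)
U <= bound, so schedulable by RM sufficient condition.

0.3780


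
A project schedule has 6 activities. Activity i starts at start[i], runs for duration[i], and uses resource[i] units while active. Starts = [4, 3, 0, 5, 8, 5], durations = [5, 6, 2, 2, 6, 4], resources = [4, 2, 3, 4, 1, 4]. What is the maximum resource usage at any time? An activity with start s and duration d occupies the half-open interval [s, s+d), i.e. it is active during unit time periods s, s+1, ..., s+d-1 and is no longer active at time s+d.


Each activity i is active on [start_i, start_i + duration_i).
Compute total resource usage per time slot:
  t=0: active resources = [3], total = 3
  t=1: active resources = [3], total = 3
  t=2: active resources = [], total = 0
  t=3: active resources = [2], total = 2
  t=4: active resources = [4, 2], total = 6
  t=5: active resources = [4, 2, 4, 4], total = 14
  t=6: active resources = [4, 2, 4, 4], total = 14
  t=7: active resources = [4, 2, 4], total = 10
  t=8: active resources = [4, 2, 1, 4], total = 11
  t=9: active resources = [1], total = 1
  t=10: active resources = [1], total = 1
  t=11: active resources = [1], total = 1
  t=12: active resources = [1], total = 1
  t=13: active resources = [1], total = 1
Peak resource demand = 14

14


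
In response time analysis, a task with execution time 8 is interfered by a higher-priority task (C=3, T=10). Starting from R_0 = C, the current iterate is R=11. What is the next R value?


R_next = C + ceil(R_prev / T_hp) * C_hp
ceil(11 / 10) = ceil(1.1) = 2
Interference = 2 * 3 = 6
R_next = 8 + 6 = 14

14


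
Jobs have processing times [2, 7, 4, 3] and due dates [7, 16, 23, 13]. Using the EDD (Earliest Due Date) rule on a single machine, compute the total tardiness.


Sort by due date (EDD order): [(2, 7), (3, 13), (7, 16), (4, 23)]
Compute completion times and tardiness:
  Job 1: p=2, d=7, C=2, tardiness=max(0,2-7)=0
  Job 2: p=3, d=13, C=5, tardiness=max(0,5-13)=0
  Job 3: p=7, d=16, C=12, tardiness=max(0,12-16)=0
  Job 4: p=4, d=23, C=16, tardiness=max(0,16-23)=0
Total tardiness = 0

0


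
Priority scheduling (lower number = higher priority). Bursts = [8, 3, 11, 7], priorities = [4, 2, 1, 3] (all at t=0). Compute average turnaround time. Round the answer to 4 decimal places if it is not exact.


Sort by priority (ascending = highest first):
Order: [(1, 11), (2, 3), (3, 7), (4, 8)]
Completion times:
  Priority 1, burst=11, C=11
  Priority 2, burst=3, C=14
  Priority 3, burst=7, C=21
  Priority 4, burst=8, C=29
Average turnaround = 75/4 = 18.75

18.75


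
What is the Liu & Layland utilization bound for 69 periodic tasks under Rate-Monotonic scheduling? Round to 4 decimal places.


Compute 2^(1/69) = 1.0100962378
Subtract 1: 1.0100962378 - 1 = 0.0100962378
Multiply by n: 69 * 0.0100962378 = 0.6966404082
Round to 4 dp: 0.6966

0.6966


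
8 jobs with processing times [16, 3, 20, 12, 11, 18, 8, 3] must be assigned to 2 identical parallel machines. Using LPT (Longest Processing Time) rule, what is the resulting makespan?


Sort jobs in decreasing order (LPT): [20, 18, 16, 12, 11, 8, 3, 3]
Assign each job to the least loaded machine:
  Machine 1: jobs [20, 12, 11, 3], load = 46
  Machine 2: jobs [18, 16, 8, 3], load = 45
Makespan = max load = 46

46


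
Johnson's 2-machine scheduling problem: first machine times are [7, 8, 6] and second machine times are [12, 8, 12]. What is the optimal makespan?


Apply Johnson's rule:
  Group 1 (a <= b): [(3, 6, 12), (1, 7, 12), (2, 8, 8)]
  Group 2 (a > b): []
Optimal job order: [3, 1, 2]
Schedule:
  Job 3: M1 done at 6, M2 done at 18
  Job 1: M1 done at 13, M2 done at 30
  Job 2: M1 done at 21, M2 done at 38
Makespan = 38

38


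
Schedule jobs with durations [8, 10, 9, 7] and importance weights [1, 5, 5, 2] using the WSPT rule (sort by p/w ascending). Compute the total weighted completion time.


Compute p/w ratios and sort ascending (WSPT): [(9, 5), (10, 5), (7, 2), (8, 1)]
Compute weighted completion times:
  Job (p=9,w=5): C=9, w*C=5*9=45
  Job (p=10,w=5): C=19, w*C=5*19=95
  Job (p=7,w=2): C=26, w*C=2*26=52
  Job (p=8,w=1): C=34, w*C=1*34=34
Total weighted completion time = 226

226


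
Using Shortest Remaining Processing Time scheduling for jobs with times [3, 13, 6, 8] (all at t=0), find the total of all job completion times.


Since all jobs arrive at t=0, SRPT equals SPT ordering.
SPT order: [3, 6, 8, 13]
Completion times:
  Job 1: p=3, C=3
  Job 2: p=6, C=9
  Job 3: p=8, C=17
  Job 4: p=13, C=30
Total completion time = 3 + 9 + 17 + 30 = 59

59


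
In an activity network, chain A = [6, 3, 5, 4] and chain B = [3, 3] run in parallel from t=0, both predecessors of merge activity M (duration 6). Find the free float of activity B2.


ES(B2) = sum of predecessors on chain B = 3
EF(B2) = ES + duration = 3 + 3 = 6
Successor of B2 is M. ES(M) = max(sum(A), sum(B)) = max(18, 6) = 18
Free float = ES(successor) - EF(current) = 18 - 6 = 12

12


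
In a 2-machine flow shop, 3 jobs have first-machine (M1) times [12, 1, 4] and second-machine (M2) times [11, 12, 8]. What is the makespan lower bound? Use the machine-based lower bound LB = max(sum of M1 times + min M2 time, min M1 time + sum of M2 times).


LB1 = sum(M1 times) + min(M2 times) = 17 + 8 = 25
LB2 = min(M1 times) + sum(M2 times) = 1 + 31 = 32
Lower bound = max(LB1, LB2) = max(25, 32) = 32

32


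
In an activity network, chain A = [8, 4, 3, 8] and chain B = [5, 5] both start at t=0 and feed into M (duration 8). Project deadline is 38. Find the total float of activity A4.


Forward pass: ES(A4) = sum of predecessors on chain A = 15
EF = ES + duration = 15 + 8 = 23
Backward pass: LF(M) = deadline = 38; LS(M) = 38 - 8 = 30
LF(A4) = LS(M) - sum(successors on chain A) = 30 - 0 = 30
LS = LF - duration = 30 - 8 = 22
Total float = LS - ES = 22 - 15 = 7

7


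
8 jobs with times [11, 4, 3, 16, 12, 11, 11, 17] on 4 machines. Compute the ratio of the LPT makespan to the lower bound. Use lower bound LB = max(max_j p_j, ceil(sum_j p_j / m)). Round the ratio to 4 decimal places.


LPT order: [17, 16, 12, 11, 11, 11, 4, 3]
Machine loads after assignment: [20, 20, 23, 22]
LPT makespan = 23
Lower bound = max(max_job, ceil(total/4)) = max(17, 22) = 22
Ratio = 23 / 22 = 1.0455

1.0455


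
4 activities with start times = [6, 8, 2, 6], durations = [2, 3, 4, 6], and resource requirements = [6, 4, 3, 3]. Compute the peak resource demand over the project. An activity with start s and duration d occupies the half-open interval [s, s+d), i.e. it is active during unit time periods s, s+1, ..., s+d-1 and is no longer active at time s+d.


Each activity i is active on [start_i, start_i + duration_i).
Compute total resource usage per time slot:
  t=0: active resources = [], total = 0
  t=1: active resources = [], total = 0
  t=2: active resources = [3], total = 3
  t=3: active resources = [3], total = 3
  t=4: active resources = [3], total = 3
  t=5: active resources = [3], total = 3
  t=6: active resources = [6, 3], total = 9
  t=7: active resources = [6, 3], total = 9
  t=8: active resources = [4, 3], total = 7
  t=9: active resources = [4, 3], total = 7
  t=10: active resources = [4, 3], total = 7
  t=11: active resources = [3], total = 3
Peak resource demand = 9

9


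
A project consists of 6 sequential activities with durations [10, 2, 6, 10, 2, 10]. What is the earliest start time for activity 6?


Activity 6 starts after activities 1 through 5 complete.
Predecessor durations: [10, 2, 6, 10, 2]
ES = 10 + 2 + 6 + 10 + 2 = 30

30


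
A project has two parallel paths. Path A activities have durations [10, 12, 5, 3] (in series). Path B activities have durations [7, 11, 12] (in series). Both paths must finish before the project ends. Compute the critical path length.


Path A total = 10 + 12 + 5 + 3 = 30
Path B total = 7 + 11 + 12 = 30
Critical path = longest path = max(30, 30) = 30

30


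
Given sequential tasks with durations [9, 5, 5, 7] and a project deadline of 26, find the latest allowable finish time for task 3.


LF(activity 3) = deadline - sum of successor durations
Successors: activities 4 through 4 with durations [7]
Sum of successor durations = 7
LF = 26 - 7 = 19

19


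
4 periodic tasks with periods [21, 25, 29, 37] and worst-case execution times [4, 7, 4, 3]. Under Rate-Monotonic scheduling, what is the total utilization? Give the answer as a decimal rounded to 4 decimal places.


Compute individual utilizations (exact fractions):
  Task 1: C/T = 4/21 (approx. 0.1905)
  Task 2: C/T = 7/25 (approx. 0.28)
  Task 3: C/T = 4/29 (approx. 0.1379)
  Task 4: C/T = 3/37 (approx. 0.0811)
Total utilization U = 4/21 + 7/25 + 4/29 + 3/37 = 388406/563325
Rounded to 4 decimal places: U = 0.6895
RM (Liu & Layland) bound for 4 tasks = 0.756828; compare with U = 388406/563325 (approx. 0.689488)
U <= bound, so schedulable by RM sufficient condition.

0.6895


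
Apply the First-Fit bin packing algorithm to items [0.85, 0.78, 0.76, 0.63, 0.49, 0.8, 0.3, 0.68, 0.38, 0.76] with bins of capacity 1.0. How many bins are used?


Place items sequentially using First-Fit:
  Item 0.85 -> new Bin 1
  Item 0.78 -> new Bin 2
  Item 0.76 -> new Bin 3
  Item 0.63 -> new Bin 4
  Item 0.49 -> new Bin 5
  Item 0.8 -> new Bin 6
  Item 0.3 -> Bin 4 (now 0.93)
  Item 0.68 -> new Bin 7
  Item 0.38 -> Bin 5 (now 0.87)
  Item 0.76 -> new Bin 8
Total bins used = 8

8


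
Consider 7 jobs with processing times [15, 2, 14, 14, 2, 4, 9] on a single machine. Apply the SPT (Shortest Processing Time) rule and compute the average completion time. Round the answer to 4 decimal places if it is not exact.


Sort jobs by processing time (SPT order): [2, 2, 4, 9, 14, 14, 15]
Compute completion times sequentially:
  Job 1: processing = 2, completes at 2
  Job 2: processing = 2, completes at 4
  Job 3: processing = 4, completes at 8
  Job 4: processing = 9, completes at 17
  Job 5: processing = 14, completes at 31
  Job 6: processing = 14, completes at 45
  Job 7: processing = 15, completes at 60
Sum of completion times = 167
Average completion time = 167/7 = 23.8571

23.8571


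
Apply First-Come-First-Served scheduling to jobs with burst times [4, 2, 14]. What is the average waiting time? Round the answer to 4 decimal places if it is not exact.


FCFS order (as given): [4, 2, 14]
Waiting times:
  Job 1: wait = 0
  Job 2: wait = 4
  Job 3: wait = 6
Sum of waiting times = 10
Average waiting time = 10/3 = 3.3333

3.3333


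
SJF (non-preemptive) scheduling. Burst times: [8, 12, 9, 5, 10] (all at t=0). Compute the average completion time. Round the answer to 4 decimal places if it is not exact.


SJF order (ascending): [5, 8, 9, 10, 12]
Completion times:
  Job 1: burst=5, C=5
  Job 2: burst=8, C=13
  Job 3: burst=9, C=22
  Job 4: burst=10, C=32
  Job 5: burst=12, C=44
Average completion = 116/5 = 23.2

23.2


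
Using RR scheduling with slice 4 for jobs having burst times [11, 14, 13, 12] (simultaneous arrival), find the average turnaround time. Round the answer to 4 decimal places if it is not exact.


Time quantum = 4
Execution trace:
  J1 runs 4 units, time = 4
  J2 runs 4 units, time = 8
  J3 runs 4 units, time = 12
  J4 runs 4 units, time = 16
  J1 runs 4 units, time = 20
  J2 runs 4 units, time = 24
  J3 runs 4 units, time = 28
  J4 runs 4 units, time = 32
  J1 runs 3 units, time = 35
  J2 runs 4 units, time = 39
  J3 runs 4 units, time = 43
  J4 runs 4 units, time = 47
  J2 runs 2 units, time = 49
  J3 runs 1 units, time = 50
Finish times: [35, 49, 50, 47]
Average turnaround = 181/4 = 45.25

45.25


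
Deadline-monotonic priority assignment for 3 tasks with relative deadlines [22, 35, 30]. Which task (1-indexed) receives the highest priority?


Sort tasks by relative deadline (ascending):
  Task 1: deadline = 22
  Task 3: deadline = 30
  Task 2: deadline = 35
Priority order (highest first): [1, 3, 2]
Highest priority task = 1

1


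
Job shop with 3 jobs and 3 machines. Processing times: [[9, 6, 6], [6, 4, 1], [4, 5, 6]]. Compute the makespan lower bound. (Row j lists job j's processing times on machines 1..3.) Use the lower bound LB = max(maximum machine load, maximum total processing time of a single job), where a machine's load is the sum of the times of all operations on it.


Machine loads:
  Machine 1: 9 + 6 + 4 = 19
  Machine 2: 6 + 4 + 5 = 15
  Machine 3: 6 + 1 + 6 = 13
Max machine load = 19
Job totals:
  Job 1: 21
  Job 2: 11
  Job 3: 15
Max job total = 21
Lower bound = max(19, 21) = 21

21


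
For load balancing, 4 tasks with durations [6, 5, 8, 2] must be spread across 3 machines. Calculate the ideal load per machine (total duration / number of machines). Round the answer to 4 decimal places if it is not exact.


Total processing time = 6 + 5 + 8 + 2 = 21
Number of machines = 3
Ideal balanced load = 21 / 3 = 7.0

7.0


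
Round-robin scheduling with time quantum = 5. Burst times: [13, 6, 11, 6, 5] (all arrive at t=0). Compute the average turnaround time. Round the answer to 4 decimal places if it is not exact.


Time quantum = 5
Execution trace:
  J1 runs 5 units, time = 5
  J2 runs 5 units, time = 10
  J3 runs 5 units, time = 15
  J4 runs 5 units, time = 20
  J5 runs 5 units, time = 25
  J1 runs 5 units, time = 30
  J2 runs 1 units, time = 31
  J3 runs 5 units, time = 36
  J4 runs 1 units, time = 37
  J1 runs 3 units, time = 40
  J3 runs 1 units, time = 41
Finish times: [40, 31, 41, 37, 25]
Average turnaround = 174/5 = 34.8

34.8


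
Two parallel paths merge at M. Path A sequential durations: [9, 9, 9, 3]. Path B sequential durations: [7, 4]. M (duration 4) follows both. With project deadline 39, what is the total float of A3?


Forward pass: ES(A3) = sum of predecessors on chain A = 18
EF = ES + duration = 18 + 9 = 27
Backward pass: LF(M) = deadline = 39; LS(M) = 39 - 4 = 35
LF(A3) = LS(M) - sum(successors on chain A) = 35 - 3 = 32
LS = LF - duration = 32 - 9 = 23
Total float = LS - ES = 23 - 18 = 5

5


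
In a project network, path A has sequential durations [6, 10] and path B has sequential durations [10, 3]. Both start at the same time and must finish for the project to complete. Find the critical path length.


Path A total = 6 + 10 = 16
Path B total = 10 + 3 = 13
Critical path = longest path = max(16, 13) = 16

16


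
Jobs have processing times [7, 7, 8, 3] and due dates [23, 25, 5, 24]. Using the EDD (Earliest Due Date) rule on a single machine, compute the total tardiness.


Sort by due date (EDD order): [(8, 5), (7, 23), (3, 24), (7, 25)]
Compute completion times and tardiness:
  Job 1: p=8, d=5, C=8, tardiness=max(0,8-5)=3
  Job 2: p=7, d=23, C=15, tardiness=max(0,15-23)=0
  Job 3: p=3, d=24, C=18, tardiness=max(0,18-24)=0
  Job 4: p=7, d=25, C=25, tardiness=max(0,25-25)=0
Total tardiness = 3

3


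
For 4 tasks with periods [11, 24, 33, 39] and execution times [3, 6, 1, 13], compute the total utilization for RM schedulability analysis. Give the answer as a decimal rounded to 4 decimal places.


Compute individual utilizations (exact fractions):
  Task 1: C/T = 3/11 (approx. 0.2727)
  Task 2: C/T = 6/24 = 1/4 (approx. 0.25)
  Task 3: C/T = 1/33 (approx. 0.0303)
  Task 4: C/T = 13/39 = 1/3 (approx. 0.3333)
Total utilization U = 3/11 + 1/4 + 1/33 + 1/3 = 39/44
Rounded to 4 decimal places: U = 0.8864
RM (Liu & Layland) bound for 4 tasks = 0.756828; compare with U = 39/44 (approx. 0.886364)
bound < U <= 1, so the RM sufficient condition is not met (inconclusive; an exact test such as response-time analysis is needed).

0.8864


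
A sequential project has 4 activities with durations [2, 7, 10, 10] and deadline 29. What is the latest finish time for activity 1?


LF(activity 1) = deadline - sum of successor durations
Successors: activities 2 through 4 with durations [7, 10, 10]
Sum of successor durations = 27
LF = 29 - 27 = 2

2


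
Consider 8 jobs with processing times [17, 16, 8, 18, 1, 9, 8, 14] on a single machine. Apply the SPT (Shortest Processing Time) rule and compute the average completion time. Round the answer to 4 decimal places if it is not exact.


Sort jobs by processing time (SPT order): [1, 8, 8, 9, 14, 16, 17, 18]
Compute completion times sequentially:
  Job 1: processing = 1, completes at 1
  Job 2: processing = 8, completes at 9
  Job 3: processing = 8, completes at 17
  Job 4: processing = 9, completes at 26
  Job 5: processing = 14, completes at 40
  Job 6: processing = 16, completes at 56
  Job 7: processing = 17, completes at 73
  Job 8: processing = 18, completes at 91
Sum of completion times = 313
Average completion time = 313/8 = 39.125

39.125


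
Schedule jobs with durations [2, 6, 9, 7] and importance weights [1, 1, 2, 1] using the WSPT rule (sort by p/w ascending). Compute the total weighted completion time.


Compute p/w ratios and sort ascending (WSPT): [(2, 1), (9, 2), (6, 1), (7, 1)]
Compute weighted completion times:
  Job (p=2,w=1): C=2, w*C=1*2=2
  Job (p=9,w=2): C=11, w*C=2*11=22
  Job (p=6,w=1): C=17, w*C=1*17=17
  Job (p=7,w=1): C=24, w*C=1*24=24
Total weighted completion time = 65

65


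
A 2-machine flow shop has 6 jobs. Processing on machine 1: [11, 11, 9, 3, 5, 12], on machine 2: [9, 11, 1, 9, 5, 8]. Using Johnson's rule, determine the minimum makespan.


Apply Johnson's rule:
  Group 1 (a <= b): [(4, 3, 9), (5, 5, 5), (2, 11, 11)]
  Group 2 (a > b): [(1, 11, 9), (6, 12, 8), (3, 9, 1)]
Optimal job order: [4, 5, 2, 1, 6, 3]
Schedule:
  Job 4: M1 done at 3, M2 done at 12
  Job 5: M1 done at 8, M2 done at 17
  Job 2: M1 done at 19, M2 done at 30
  Job 1: M1 done at 30, M2 done at 39
  Job 6: M1 done at 42, M2 done at 50
  Job 3: M1 done at 51, M2 done at 52
Makespan = 52

52


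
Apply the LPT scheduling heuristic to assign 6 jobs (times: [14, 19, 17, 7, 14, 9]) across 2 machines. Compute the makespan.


Sort jobs in decreasing order (LPT): [19, 17, 14, 14, 9, 7]
Assign each job to the least loaded machine:
  Machine 1: jobs [19, 14, 7], load = 40
  Machine 2: jobs [17, 14, 9], load = 40
Makespan = max load = 40

40


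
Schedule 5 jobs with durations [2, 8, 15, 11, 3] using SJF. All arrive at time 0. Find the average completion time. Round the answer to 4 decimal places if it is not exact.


SJF order (ascending): [2, 3, 8, 11, 15]
Completion times:
  Job 1: burst=2, C=2
  Job 2: burst=3, C=5
  Job 3: burst=8, C=13
  Job 4: burst=11, C=24
  Job 5: burst=15, C=39
Average completion = 83/5 = 16.6

16.6


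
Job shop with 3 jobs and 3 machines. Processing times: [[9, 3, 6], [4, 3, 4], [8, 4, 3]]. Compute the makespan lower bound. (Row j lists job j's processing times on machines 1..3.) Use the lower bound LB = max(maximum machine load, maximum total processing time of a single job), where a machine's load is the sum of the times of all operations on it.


Machine loads:
  Machine 1: 9 + 4 + 8 = 21
  Machine 2: 3 + 3 + 4 = 10
  Machine 3: 6 + 4 + 3 = 13
Max machine load = 21
Job totals:
  Job 1: 18
  Job 2: 11
  Job 3: 15
Max job total = 18
Lower bound = max(21, 18) = 21

21


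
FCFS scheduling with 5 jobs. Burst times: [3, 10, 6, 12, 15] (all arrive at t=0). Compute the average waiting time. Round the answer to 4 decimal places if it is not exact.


FCFS order (as given): [3, 10, 6, 12, 15]
Waiting times:
  Job 1: wait = 0
  Job 2: wait = 3
  Job 3: wait = 13
  Job 4: wait = 19
  Job 5: wait = 31
Sum of waiting times = 66
Average waiting time = 66/5 = 13.2

13.2


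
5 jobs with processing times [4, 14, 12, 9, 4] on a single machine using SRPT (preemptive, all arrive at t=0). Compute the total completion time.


Since all jobs arrive at t=0, SRPT equals SPT ordering.
SPT order: [4, 4, 9, 12, 14]
Completion times:
  Job 1: p=4, C=4
  Job 2: p=4, C=8
  Job 3: p=9, C=17
  Job 4: p=12, C=29
  Job 5: p=14, C=43
Total completion time = 4 + 8 + 17 + 29 + 43 = 101

101


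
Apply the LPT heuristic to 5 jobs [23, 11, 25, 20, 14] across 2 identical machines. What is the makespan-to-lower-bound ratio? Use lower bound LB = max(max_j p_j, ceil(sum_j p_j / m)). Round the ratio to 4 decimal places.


LPT order: [25, 23, 20, 14, 11]
Machine loads after assignment: [50, 43]
LPT makespan = 50
Lower bound = max(max_job, ceil(total/2)) = max(25, 47) = 47
Ratio = 50 / 47 = 1.0638

1.0638


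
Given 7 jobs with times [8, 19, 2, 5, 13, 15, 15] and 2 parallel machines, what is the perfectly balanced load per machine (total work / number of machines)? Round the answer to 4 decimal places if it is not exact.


Total processing time = 8 + 19 + 2 + 5 + 13 + 15 + 15 = 77
Number of machines = 2
Ideal balanced load = 77 / 2 = 38.5

38.5


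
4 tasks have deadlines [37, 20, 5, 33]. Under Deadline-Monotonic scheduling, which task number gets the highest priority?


Sort tasks by relative deadline (ascending):
  Task 3: deadline = 5
  Task 2: deadline = 20
  Task 4: deadline = 33
  Task 1: deadline = 37
Priority order (highest first): [3, 2, 4, 1]
Highest priority task = 3

3


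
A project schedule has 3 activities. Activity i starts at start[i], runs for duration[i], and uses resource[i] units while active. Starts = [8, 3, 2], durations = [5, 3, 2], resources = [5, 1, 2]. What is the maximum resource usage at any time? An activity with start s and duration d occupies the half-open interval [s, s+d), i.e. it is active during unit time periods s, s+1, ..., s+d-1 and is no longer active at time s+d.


Each activity i is active on [start_i, start_i + duration_i).
Compute total resource usage per time slot:
  t=0: active resources = [], total = 0
  t=1: active resources = [], total = 0
  t=2: active resources = [2], total = 2
  t=3: active resources = [1, 2], total = 3
  t=4: active resources = [1], total = 1
  t=5: active resources = [1], total = 1
  t=6: active resources = [], total = 0
  t=7: active resources = [], total = 0
  t=8: active resources = [5], total = 5
  t=9: active resources = [5], total = 5
  t=10: active resources = [5], total = 5
  t=11: active resources = [5], total = 5
  t=12: active resources = [5], total = 5
Peak resource demand = 5

5


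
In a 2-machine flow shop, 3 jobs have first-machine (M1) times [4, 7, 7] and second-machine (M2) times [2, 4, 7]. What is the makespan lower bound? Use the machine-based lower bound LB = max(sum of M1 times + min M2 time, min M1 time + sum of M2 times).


LB1 = sum(M1 times) + min(M2 times) = 18 + 2 = 20
LB2 = min(M1 times) + sum(M2 times) = 4 + 13 = 17
Lower bound = max(LB1, LB2) = max(20, 17) = 20

20


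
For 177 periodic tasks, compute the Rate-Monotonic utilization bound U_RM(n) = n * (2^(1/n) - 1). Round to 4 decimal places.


Compute 2^(1/177) = 1.0039237636
Subtract 1: 1.0039237636 - 1 = 0.0039237636
Multiply by n: 177 * 0.0039237636 = 0.6945061572
Round to 4 dp: 0.6945

0.6945


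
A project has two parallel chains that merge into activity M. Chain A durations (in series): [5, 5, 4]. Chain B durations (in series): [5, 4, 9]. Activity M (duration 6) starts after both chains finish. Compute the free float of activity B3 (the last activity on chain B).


ES(B3) = sum of predecessors on chain B = 9
EF(B3) = ES + duration = 9 + 9 = 18
Successor of B3 is M. ES(M) = max(sum(A), sum(B)) = max(14, 18) = 18
Free float = ES(successor) - EF(current) = 18 - 18 = 0

0


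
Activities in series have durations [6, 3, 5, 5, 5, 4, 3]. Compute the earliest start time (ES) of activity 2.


Activity 2 starts after activities 1 through 1 complete.
Predecessor durations: [6]
ES = 6 = 6

6


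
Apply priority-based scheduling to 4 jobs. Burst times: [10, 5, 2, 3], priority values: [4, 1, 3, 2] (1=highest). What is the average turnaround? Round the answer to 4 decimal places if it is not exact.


Sort by priority (ascending = highest first):
Order: [(1, 5), (2, 3), (3, 2), (4, 10)]
Completion times:
  Priority 1, burst=5, C=5
  Priority 2, burst=3, C=8
  Priority 3, burst=2, C=10
  Priority 4, burst=10, C=20
Average turnaround = 43/4 = 10.75

10.75


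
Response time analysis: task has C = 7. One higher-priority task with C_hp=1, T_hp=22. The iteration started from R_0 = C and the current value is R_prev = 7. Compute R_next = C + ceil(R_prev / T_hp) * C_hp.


R_next = C + ceil(R_prev / T_hp) * C_hp
ceil(7 / 22) = ceil(0.3182) = 1
Interference = 1 * 1 = 1
R_next = 7 + 1 = 8

8


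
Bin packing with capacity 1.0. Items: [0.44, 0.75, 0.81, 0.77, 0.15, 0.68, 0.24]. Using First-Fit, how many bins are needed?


Place items sequentially using First-Fit:
  Item 0.44 -> new Bin 1
  Item 0.75 -> new Bin 2
  Item 0.81 -> new Bin 3
  Item 0.77 -> new Bin 4
  Item 0.15 -> Bin 1 (now 0.59)
  Item 0.68 -> new Bin 5
  Item 0.24 -> Bin 1 (now 0.83)
Total bins used = 5

5


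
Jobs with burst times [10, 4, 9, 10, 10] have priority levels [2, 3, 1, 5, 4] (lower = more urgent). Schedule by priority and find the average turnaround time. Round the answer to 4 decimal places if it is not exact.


Sort by priority (ascending = highest first):
Order: [(1, 9), (2, 10), (3, 4), (4, 10), (5, 10)]
Completion times:
  Priority 1, burst=9, C=9
  Priority 2, burst=10, C=19
  Priority 3, burst=4, C=23
  Priority 4, burst=10, C=33
  Priority 5, burst=10, C=43
Average turnaround = 127/5 = 25.4

25.4


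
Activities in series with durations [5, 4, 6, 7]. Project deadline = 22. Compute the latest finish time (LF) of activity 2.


LF(activity 2) = deadline - sum of successor durations
Successors: activities 3 through 4 with durations [6, 7]
Sum of successor durations = 13
LF = 22 - 13 = 9

9
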